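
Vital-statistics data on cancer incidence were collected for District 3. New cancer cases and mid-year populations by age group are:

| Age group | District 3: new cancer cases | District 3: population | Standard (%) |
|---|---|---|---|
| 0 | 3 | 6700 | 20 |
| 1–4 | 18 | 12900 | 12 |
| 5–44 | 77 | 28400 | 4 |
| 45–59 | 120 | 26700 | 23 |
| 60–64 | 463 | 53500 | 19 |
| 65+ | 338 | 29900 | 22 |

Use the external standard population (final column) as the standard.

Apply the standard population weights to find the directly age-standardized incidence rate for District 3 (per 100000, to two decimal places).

553.04

Age-specific rates per 100000 for District 3: 44.78, 139.53, 271.13, 449.44, 865.42, 1130.43.
Standard weights: 0.20, 0.12, 0.04, 0.23, 0.19, 0.22.
Standardized rate: 0.2000×44.78 + 0.1200×139.53 + 0.0400×271.13 + 0.2300×449.44 + 0.1900×865.42 + 0.2200×1130.43 = 553.0408 per 100000.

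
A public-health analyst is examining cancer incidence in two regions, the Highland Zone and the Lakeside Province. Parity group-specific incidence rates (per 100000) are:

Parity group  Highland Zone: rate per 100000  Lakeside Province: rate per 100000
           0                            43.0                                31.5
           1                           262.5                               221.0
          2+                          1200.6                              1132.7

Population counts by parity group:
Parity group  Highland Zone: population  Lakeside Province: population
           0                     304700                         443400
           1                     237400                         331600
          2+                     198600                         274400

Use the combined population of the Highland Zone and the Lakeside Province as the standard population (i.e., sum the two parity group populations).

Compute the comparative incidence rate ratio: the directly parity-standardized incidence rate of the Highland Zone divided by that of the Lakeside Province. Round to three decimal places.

Combined standard total = 1790100; weights = 0.4179, 0.3179, 0.2642.
The Highland Zone: 0.4179×43.0 + 0.3179×262.5 + 0.2642×1200.6 = 418.6440 per 100000.
The Lakeside Province: 0.4179×31.5 + 0.3179×221.0 + 0.2642×1132.7 = 382.7056 per 100000.
Ratio = 418.6440 ÷ 382.7056 = 1.09391.

1.094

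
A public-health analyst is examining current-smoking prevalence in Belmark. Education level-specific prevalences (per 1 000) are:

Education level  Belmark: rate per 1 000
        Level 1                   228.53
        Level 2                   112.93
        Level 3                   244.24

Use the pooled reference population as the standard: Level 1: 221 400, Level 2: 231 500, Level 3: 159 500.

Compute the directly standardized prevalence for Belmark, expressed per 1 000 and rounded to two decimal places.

188.92

Standard total = 612 400; weights = 0.3615, 0.3780, 0.2605.
Standardized rate: 0.3615×228.53 + 0.3780×112.93 + 0.2605×244.24 = 188.9225 per 1 000.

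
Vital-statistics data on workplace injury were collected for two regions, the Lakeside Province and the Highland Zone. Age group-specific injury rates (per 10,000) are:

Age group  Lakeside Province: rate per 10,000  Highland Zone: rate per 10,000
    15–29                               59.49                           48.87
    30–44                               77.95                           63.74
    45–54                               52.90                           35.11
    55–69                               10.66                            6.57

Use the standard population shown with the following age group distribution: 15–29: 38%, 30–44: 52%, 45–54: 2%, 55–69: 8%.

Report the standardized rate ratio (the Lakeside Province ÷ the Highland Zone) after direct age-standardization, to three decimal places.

Standard weights: 0.38, 0.52, 0.02, 0.08.
The Lakeside Province: 0.3800×59.49 + 0.5200×77.95 + 0.0200×52.90 + 0.0800×10.66 = 65.0510 per 10,000.
The Highland Zone: 0.3800×48.87 + 0.5200×63.74 + 0.0200×35.11 + 0.0800×6.57 = 52.9432 per 10,000.
Ratio = 65.0510 ÷ 52.9432 = 1.22869.

1.229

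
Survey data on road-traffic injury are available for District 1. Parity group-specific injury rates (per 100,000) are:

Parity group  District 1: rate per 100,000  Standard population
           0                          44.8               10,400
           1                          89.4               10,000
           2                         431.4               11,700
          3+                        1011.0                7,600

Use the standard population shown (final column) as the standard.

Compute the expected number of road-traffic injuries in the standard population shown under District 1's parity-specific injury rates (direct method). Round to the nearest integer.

141

Expected road-traffic injuries = Σ (standard pop × parity-specific rate ÷ 100,000)
= 10,400×44.8/100,000 + 10,000×89.4/100,000 + 11,700×431.4/100,000 + 7,600×1011.0/100,000
= 4.66 + 8.94 + 50.47 + 76.84 = 140.91.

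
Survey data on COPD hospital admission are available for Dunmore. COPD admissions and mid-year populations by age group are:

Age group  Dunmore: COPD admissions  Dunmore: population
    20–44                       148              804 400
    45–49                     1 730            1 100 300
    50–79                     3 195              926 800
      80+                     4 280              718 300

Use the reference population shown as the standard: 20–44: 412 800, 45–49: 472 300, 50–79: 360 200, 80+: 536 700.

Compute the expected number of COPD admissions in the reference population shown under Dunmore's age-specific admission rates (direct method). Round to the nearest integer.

Age-specific rates per 10 000 for Dunmore: 1.84, 15.72, 34.47, 59.59.
Expected COPD admissions = Σ (standard pop × age-specific rate ÷ 10 000)
= 412 800×1.84/10 000 + 472 300×15.72/10 000 + 360 200×34.47/10 000 + 536 700×59.59/10 000
= 75.95 + 742.60 + 1241.73 + 3197.93 = 5258.21.

5258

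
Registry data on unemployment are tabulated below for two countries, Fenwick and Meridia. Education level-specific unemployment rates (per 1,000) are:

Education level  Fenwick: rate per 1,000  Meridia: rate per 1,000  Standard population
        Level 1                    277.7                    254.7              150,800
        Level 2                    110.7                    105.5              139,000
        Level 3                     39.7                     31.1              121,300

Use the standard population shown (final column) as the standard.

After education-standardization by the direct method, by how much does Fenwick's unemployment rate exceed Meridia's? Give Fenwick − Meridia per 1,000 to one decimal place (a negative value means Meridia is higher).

12.7

Standard total = 411,100; weights = 0.3668, 0.3381, 0.2951.
Fenwick: 0.3668×277.7 + 0.3381×110.7 + 0.2951×39.7 = 151.0097 per 1,000.
Meridia: 0.3668×254.7 + 0.3381×105.5 + 0.2951×31.1 = 138.2770 per 1,000.
Difference = 151.0097 − 138.2770 = 12.7326.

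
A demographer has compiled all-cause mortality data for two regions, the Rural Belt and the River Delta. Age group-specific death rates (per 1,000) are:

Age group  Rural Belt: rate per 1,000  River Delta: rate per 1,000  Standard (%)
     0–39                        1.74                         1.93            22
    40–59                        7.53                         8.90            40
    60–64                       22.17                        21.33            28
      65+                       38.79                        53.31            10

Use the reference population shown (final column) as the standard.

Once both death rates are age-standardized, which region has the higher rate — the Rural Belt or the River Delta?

River Delta

Standard weights: 0.22, 0.40, 0.28, 0.10.
The Rural Belt: 0.2200×1.74 + 0.4000×7.53 + 0.2800×22.17 + 0.1000×38.79 = 13.4814 per 1,000.
The River Delta: 0.2200×1.93 + 0.4000×8.90 + 0.2800×21.33 + 0.1000×53.31 = 15.2880 per 1,000.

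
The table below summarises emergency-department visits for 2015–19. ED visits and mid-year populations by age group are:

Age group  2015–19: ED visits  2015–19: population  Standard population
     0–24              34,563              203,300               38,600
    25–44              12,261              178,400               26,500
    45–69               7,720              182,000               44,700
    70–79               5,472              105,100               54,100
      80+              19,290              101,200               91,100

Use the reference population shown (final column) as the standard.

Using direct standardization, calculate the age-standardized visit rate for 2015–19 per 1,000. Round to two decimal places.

Age-specific rates per 1,000 for 2015–19: 170.010, 68.728, 42.418, 52.065, 190.613.
Standard total = 255,000; weights = 0.1514, 0.1039, 0.1753, 0.2122, 0.3573.
Standardized rate: 0.1514×170.010 + 0.1039×68.728 + 0.1753×42.418 + 0.2122×52.065 + 0.3573×190.613 = 119.4558 per 1,000.

119.46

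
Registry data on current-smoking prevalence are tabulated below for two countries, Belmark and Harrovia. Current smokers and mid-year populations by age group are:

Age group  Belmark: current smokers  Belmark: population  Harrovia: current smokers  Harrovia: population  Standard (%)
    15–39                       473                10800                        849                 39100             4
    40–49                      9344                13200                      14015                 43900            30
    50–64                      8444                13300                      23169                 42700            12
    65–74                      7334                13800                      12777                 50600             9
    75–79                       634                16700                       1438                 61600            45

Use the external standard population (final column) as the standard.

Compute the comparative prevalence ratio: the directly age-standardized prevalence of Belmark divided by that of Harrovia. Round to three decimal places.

Age-specific rates per 1000 for Belmark: 43.796, 707.879, 634.887, 531.449, 37.964.
For Harrovia: 21.714, 319.248, 542.600, 252.510, 23.344.
Standard weights: 0.04, 0.30, 0.12, 0.09, 0.45.
Belmark: 0.0400×43.796 + 0.3000×707.879 + 0.1200×634.887 + 0.0900×531.449 + 0.4500×37.964 = 355.2162 per 1000.
Harrovia: 0.0400×21.714 + 0.3000×319.248 + 0.1200×542.600 + 0.0900×252.510 + 0.4500×23.344 = 194.9857 per 1000.
Ratio = 355.2162 ÷ 194.9857 = 1.82175.

1.822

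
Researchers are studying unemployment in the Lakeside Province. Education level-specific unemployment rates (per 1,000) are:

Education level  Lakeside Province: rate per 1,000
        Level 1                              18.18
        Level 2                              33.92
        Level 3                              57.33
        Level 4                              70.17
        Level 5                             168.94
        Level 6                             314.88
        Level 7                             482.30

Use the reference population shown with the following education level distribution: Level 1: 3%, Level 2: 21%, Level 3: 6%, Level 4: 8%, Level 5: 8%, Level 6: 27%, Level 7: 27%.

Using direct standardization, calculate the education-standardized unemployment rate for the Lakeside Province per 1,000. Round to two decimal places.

245.48

Standard weights: 0.03, 0.21, 0.06, 0.08, 0.08, 0.27, 0.27.
Standardized rate: 0.0300×18.18 + 0.2100×33.92 + 0.0600×57.33 + 0.0800×70.17 + 0.0800×168.94 + 0.2700×314.88 + 0.2700×482.30 = 245.4758 per 1,000.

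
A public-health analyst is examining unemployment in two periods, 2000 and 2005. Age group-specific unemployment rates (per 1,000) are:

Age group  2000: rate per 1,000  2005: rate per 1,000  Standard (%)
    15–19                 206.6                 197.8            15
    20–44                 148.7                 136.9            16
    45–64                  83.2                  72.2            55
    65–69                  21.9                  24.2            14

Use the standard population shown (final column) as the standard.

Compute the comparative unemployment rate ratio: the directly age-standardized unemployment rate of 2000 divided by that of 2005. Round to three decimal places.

Standard weights: 0.15, 0.16, 0.55, 0.14.
2000: 0.1500×206.6 + 0.1600×148.7 + 0.5500×83.2 + 0.1400×21.9 = 103.6080 per 1,000.
2005: 0.1500×197.8 + 0.1600×136.9 + 0.5500×72.2 + 0.1400×24.2 = 94.6720 per 1,000.
Ratio = 103.6080 ÷ 94.6720 = 1.09439.

1.094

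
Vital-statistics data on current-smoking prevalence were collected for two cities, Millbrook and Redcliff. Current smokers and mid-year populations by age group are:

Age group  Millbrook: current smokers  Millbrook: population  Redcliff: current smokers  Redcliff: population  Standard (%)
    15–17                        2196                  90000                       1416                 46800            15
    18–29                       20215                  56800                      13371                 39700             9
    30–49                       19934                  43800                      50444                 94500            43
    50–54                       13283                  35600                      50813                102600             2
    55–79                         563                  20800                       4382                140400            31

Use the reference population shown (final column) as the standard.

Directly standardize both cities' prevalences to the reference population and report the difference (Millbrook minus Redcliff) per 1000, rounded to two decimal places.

-36.72

Age-specific rates per 1000 for Millbrook: 24.400, 355.898, 455.114, 373.118, 27.067.
For Redcliff: 30.256, 336.801, 533.799, 495.253, 31.211.
Standard weights: 0.15, 0.09, 0.43, 0.02, 0.31.
Millbrook: 0.1500×24.400 + 0.0900×355.898 + 0.4300×455.114 + 0.0200×373.118 + 0.3100×27.067 = 247.2431 per 1000.
Redcliff: 0.1500×30.256 + 0.0900×336.801 + 0.4300×533.799 + 0.0200×495.253 + 0.3100×31.211 = 283.9645 per 1000.
Difference = 247.2431 − 283.9645 = -36.7214.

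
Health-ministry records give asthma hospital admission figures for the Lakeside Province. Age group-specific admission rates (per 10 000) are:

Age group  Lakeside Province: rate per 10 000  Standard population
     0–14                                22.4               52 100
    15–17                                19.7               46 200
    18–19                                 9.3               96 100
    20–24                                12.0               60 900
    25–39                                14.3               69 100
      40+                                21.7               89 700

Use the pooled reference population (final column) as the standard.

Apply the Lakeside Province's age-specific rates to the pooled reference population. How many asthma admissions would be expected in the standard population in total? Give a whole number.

664

Expected asthma admissions = Σ (standard pop × age-specific rate ÷ 10 000)
= 52 100×22.4/10 000 + 46 200×19.7/10 000 + 96 100×9.3/10 000 + 60 900×12.0/10 000 + 69 100×14.3/10 000 + 89 700×21.7/10 000
= 116.70 + 91.01 + 89.37 + 73.08 + 98.81 + 194.65 = 663.63.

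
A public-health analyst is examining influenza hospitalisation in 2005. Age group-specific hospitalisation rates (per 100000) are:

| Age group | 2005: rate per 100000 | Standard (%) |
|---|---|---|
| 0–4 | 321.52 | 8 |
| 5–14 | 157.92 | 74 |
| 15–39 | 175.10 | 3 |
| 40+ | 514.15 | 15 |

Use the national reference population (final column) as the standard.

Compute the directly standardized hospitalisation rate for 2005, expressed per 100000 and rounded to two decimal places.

224.96

Standard weights: 0.08, 0.74, 0.03, 0.15.
Standardized rate: 0.0800×321.52 + 0.7400×157.92 + 0.0300×175.10 + 0.1500×514.15 = 224.9579 per 100000.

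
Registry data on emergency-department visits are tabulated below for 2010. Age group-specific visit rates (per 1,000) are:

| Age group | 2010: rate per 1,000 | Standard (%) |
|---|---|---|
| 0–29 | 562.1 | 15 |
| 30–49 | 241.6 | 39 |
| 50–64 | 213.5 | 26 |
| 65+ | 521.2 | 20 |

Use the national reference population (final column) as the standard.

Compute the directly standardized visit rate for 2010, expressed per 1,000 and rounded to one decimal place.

Standard weights: 0.15, 0.39, 0.26, 0.20.
Standardized rate: 0.1500×562.1 + 0.3900×241.6 + 0.2600×213.5 + 0.2000×521.2 = 338.2890 per 1,000.

338.3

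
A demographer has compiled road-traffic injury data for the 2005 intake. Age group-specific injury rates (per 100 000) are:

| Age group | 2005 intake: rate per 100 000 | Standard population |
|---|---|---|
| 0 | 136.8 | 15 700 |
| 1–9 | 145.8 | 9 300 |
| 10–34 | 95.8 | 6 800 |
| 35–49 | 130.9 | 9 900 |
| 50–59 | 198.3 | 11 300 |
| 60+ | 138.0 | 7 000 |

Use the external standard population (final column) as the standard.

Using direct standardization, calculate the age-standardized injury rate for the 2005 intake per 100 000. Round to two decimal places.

Standard total = 60 000; weights = 0.2617, 0.1550, 0.1133, 0.1650, 0.1883, 0.1167.
Standardized rate: 0.2617×136.8 + 0.1550×145.8 + 0.1133×95.8 + 0.1650×130.9 + 0.1883×198.3 + 0.1167×138.0 = 144.2973 per 100 000.

144.30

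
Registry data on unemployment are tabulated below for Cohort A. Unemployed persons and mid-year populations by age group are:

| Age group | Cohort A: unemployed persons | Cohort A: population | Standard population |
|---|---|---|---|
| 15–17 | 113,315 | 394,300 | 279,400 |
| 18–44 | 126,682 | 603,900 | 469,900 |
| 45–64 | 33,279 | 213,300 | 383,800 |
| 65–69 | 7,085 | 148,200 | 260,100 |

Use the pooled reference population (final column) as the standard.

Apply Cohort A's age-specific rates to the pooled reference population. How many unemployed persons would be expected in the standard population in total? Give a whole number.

251182

Age-specific rates per 1,000 for Cohort A: 287.383, 209.773, 156.020, 47.807.
Expected unemployed persons = Σ (standard pop × age-specific rate ÷ 1,000)
= 279,400×287.383/1,000 + 469,900×209.773/1,000 + 383,800×156.020/1,000 + 260,100×47.807/1,000
= 80294.73 + 98572.40 + 59880.36 + 12434.61 = 251182.09.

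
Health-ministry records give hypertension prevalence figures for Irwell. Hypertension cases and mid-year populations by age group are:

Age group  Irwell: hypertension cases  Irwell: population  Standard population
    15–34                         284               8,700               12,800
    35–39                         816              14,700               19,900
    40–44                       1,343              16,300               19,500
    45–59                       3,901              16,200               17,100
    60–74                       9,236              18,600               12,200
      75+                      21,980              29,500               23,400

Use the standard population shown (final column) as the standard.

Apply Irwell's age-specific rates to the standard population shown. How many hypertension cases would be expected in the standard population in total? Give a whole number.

Age-specific rates per 1,000 for Irwell: 32.644, 55.510, 82.393, 240.802, 496.559, 745.085.
Expected hypertension cases = Σ (standard pop × age-specific rate ÷ 1,000)
= 12,800×32.644/1,000 + 19,900×55.510/1,000 + 19,500×82.393/1,000 + 17,100×240.802/1,000 + 12,200×496.559/1,000 + 23,400×745.085/1,000
= 417.84 + 1104.65 + 1606.66 + 4117.72 + 6058.02 + 17434.98 = 30739.88.

30740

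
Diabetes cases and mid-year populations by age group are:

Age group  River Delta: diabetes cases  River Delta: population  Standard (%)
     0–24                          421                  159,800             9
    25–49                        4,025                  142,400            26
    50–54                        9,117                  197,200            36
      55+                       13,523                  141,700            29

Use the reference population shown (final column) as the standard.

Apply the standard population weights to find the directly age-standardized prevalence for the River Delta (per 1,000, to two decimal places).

Age-specific rates per 1,000 for the River Delta: 2.635, 28.265, 46.232, 95.434.
Standard weights: 0.09, 0.26, 0.36, 0.29.
Standardized rate: 0.0900×2.635 + 0.2600×28.265 + 0.3600×46.232 + 0.2900×95.434 = 51.9056 per 1,000.

51.91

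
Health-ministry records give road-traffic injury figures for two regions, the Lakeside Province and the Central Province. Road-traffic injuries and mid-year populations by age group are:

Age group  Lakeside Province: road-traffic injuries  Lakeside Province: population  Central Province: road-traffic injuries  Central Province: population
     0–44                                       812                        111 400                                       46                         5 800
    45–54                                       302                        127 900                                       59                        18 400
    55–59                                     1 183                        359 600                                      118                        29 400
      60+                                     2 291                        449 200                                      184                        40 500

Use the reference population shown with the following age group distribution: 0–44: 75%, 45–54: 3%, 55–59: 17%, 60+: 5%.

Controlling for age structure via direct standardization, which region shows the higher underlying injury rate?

Age-specific rates per 100 000 for the Lakeside Province: 728.90, 236.12, 328.98, 510.02.
For the Central Province: 793.10, 320.65, 401.36, 454.32.
Standard weights: 0.75, 0.03, 0.17, 0.05.
The Lakeside Province: 0.7500×728.90 + 0.0300×236.12 + 0.1700×328.98 + 0.0500×510.02 = 635.1892 per 100 000.
The Central Province: 0.7500×793.10 + 0.0300×320.65 + 0.1700×401.36 + 0.0500×454.32 = 695.3945 per 100 000.
The crude rates (437.74 vs 432.52) would put the Lakeside Province higher, but that reflects its age composition; once standardized to a common age structure, the Central Province has the higher underlying rate.

Central Province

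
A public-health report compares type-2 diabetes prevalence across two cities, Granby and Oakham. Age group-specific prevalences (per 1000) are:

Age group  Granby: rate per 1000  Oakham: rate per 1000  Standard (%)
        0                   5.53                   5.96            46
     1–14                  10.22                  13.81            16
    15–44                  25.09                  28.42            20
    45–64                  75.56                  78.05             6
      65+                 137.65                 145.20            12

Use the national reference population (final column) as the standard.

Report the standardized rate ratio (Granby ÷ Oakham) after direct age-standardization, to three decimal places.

0.924

Standard weights: 0.46, 0.16, 0.20, 0.06, 0.12.
Granby: 0.4600×5.53 + 0.1600×10.22 + 0.2000×25.09 + 0.0600×75.56 + 0.1200×137.65 = 30.2486 per 1000.
Oakham: 0.4600×5.96 + 0.1600×13.81 + 0.2000×28.42 + 0.0600×78.05 + 0.1200×145.20 = 32.7422 per 1000.
Ratio = 30.2486 ÷ 32.7422 = 0.92384.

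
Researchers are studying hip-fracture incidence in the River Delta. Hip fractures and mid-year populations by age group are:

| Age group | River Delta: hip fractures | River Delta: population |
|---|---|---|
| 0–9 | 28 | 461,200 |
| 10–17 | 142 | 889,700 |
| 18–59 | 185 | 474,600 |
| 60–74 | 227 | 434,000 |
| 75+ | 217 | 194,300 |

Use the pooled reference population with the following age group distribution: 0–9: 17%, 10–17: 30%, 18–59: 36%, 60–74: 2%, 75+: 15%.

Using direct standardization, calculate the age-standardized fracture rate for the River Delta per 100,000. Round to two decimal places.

37.65

Age-specific rates per 100,000 for the River Delta: 6.07, 15.96, 38.98, 52.30, 111.68.
Standard weights: 0.17, 0.30, 0.36, 0.02, 0.15.
Standardized rate: 0.1700×6.07 + 0.3000×15.96 + 0.3600×38.98 + 0.0200×52.30 + 0.1500×111.68 = 37.6516 per 100,000.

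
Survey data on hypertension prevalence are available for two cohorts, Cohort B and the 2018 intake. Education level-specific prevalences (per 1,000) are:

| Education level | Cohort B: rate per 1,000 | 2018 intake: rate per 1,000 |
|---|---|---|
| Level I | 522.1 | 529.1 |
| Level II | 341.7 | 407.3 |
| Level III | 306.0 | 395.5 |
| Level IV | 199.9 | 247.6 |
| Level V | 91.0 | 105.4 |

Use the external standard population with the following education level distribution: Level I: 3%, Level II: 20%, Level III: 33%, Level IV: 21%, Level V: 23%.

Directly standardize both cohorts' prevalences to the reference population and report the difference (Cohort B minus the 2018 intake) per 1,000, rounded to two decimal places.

Standard weights: 0.03, 0.20, 0.33, 0.21, 0.23.
Cohort B: 0.0300×522.1 + 0.2000×341.7 + 0.3300×306.0 + 0.2100×199.9 + 0.2300×91.0 = 247.8920 per 1,000.
The 2018 intake: 0.0300×529.1 + 0.2000×407.3 + 0.3300×395.5 + 0.2100×247.6 + 0.2300×105.4 = 304.0860 per 1,000.
Difference = 247.8920 − 304.0860 = -56.1940.

-56.19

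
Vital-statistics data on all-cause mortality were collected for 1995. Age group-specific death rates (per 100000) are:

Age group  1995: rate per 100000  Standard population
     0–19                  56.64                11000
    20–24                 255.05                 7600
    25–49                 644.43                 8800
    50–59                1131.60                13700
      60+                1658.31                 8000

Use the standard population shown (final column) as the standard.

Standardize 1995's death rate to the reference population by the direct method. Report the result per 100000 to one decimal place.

753.6

Standard total = 49100; weights = 0.2240, 0.1548, 0.1792, 0.2790, 0.1629.
Standardized rate: 0.2240×56.64 + 0.1548×255.05 + 0.1792×644.43 + 0.2790×1131.60 + 0.1629×1658.31 = 753.6009 per 100000.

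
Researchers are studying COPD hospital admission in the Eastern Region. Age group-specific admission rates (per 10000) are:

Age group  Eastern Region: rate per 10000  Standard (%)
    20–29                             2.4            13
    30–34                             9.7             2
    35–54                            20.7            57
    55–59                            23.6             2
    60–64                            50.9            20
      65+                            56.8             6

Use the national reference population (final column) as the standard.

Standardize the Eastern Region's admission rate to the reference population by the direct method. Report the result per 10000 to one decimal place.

26.4

Standard weights: 0.13, 0.02, 0.57, 0.02, 0.20, 0.06.
Standardized rate: 0.1300×2.4 + 0.0200×9.7 + 0.5700×20.7 + 0.0200×23.6 + 0.2000×50.9 + 0.0600×56.8 = 26.3650 per 10000.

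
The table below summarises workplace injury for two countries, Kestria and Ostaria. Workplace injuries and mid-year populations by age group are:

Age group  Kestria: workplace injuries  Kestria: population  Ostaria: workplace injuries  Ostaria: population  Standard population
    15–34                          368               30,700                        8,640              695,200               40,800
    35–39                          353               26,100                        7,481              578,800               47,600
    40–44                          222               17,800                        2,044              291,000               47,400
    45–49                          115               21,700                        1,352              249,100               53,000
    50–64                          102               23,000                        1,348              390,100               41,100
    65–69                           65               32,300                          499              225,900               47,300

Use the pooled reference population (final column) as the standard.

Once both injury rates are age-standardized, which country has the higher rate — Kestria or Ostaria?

Age-specific rates per 10,000 for Kestria: 119.87, 135.25, 124.72, 53.00, 44.35, 20.12.
For Ostaria: 124.28, 129.25, 70.24, 54.28, 34.56, 22.09.
Standard total = 277,200; weights = 0.1472, 0.1717, 0.1710, 0.1912, 0.1483, 0.1706.
Kestria: 0.1472×119.87 + 0.1717×135.25 + 0.1710×124.72 + 0.1912×53.00 + 0.1483×44.35 + 0.1706×20.12 = 82.3360 per 10,000.
Ostaria: 0.1472×124.28 + 0.1717×129.25 + 0.1710×70.24 + 0.1912×54.28 + 0.1483×34.56 + 0.1706×22.09 = 71.7677 per 10,000.
The crude rates (80.80 vs 87.91) would put Ostaria higher, but that reflects its age composition; once standardized to a common age structure, Kestria has the higher underlying rate.

Kestria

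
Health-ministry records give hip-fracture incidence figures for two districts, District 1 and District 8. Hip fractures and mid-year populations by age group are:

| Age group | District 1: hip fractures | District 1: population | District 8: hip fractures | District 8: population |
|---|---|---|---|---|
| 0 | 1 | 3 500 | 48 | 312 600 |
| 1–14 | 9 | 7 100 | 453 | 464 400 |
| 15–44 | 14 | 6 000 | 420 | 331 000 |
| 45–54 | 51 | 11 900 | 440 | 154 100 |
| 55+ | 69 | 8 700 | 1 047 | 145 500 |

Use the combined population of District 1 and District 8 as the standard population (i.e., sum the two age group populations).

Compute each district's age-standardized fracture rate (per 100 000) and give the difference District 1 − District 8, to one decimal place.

61.5

Age-specific rates per 100 000 for District 1: 28.57, 126.76, 233.33, 428.57, 793.10.
For District 8: 15.36, 97.55, 126.89, 285.53, 719.59.
Combined standard total = 1 444 800; weights = 0.2188, 0.3263, 0.2333, 0.1149, 0.1067.
District 1: 0.2188×28.57 + 0.3263×126.76 + 0.2333×233.33 + 0.1149×428.57 + 0.1067×793.10 = 235.9301 per 100 000.
District 8: 0.2188×15.36 + 0.3263×97.55 + 0.2333×126.89 + 0.1149×285.53 + 0.1067×719.59 = 174.3950 per 100 000.
Difference = 235.9301 − 174.3950 = 61.5351.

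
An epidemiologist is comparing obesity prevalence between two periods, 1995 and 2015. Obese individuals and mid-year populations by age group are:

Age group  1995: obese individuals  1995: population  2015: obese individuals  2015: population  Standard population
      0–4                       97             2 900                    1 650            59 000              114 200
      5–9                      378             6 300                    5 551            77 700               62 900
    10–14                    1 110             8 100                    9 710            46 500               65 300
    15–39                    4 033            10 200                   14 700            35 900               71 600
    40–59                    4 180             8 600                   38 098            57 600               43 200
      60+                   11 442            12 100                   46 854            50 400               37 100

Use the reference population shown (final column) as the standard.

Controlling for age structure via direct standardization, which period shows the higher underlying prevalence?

Age-specific rates per 1 000 for 1995: 33.448, 60.000, 137.037, 395.392, 486.047, 945.620.
For 2015: 27.966, 71.441, 208.817, 409.471, 661.424, 929.643.
Standard total = 394 300; weights = 0.2896, 0.1595, 0.1656, 0.1816, 0.1096, 0.0941.
1995: 0.2896×33.448 + 0.1595×60.000 + 0.1656×137.037 + 0.1816×395.392 + 0.1096×486.047 + 0.0941×945.620 = 255.9779 per 1 000.
2015: 0.2896×27.966 + 0.1595×71.441 + 0.1656×208.817 + 0.1816×409.471 + 0.1096×661.424 + 0.0941×929.643 = 288.3706 per 1 000.
The crude rates (440.66 vs 356.35) would put 1995 higher, but that reflects its age composition; once standardized to a common age structure, 2015 has the higher underlying rate.

2015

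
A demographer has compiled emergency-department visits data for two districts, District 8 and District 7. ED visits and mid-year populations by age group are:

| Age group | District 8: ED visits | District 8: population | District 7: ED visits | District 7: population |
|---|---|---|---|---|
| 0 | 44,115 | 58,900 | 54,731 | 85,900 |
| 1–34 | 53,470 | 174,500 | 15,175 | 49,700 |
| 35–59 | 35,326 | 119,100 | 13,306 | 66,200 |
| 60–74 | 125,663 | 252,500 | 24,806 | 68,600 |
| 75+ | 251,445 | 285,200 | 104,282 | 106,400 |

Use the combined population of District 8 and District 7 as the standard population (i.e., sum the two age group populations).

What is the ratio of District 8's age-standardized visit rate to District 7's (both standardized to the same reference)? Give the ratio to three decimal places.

Age-specific rates per 1,000 for District 8: 748.981, 306.418, 296.608, 497.675, 881.644.
For District 7: 637.148, 305.332, 200.997, 361.603, 980.094.
Combined standard total = 1,267,000; weights = 0.1143, 0.1770, 0.1463, 0.2534, 0.3091.
District 8: 0.1143×748.981 + 0.1770×306.418 + 0.1463×296.608 + 0.2534×497.675 + 0.3091×881.644 = 581.8220 per 1,000.
District 7: 0.1143×637.148 + 0.1770×305.332 + 0.1463×200.997 + 0.2534×361.603 + 0.3091×980.094 = 550.8089 per 1,000.
Ratio = 581.8220 ÷ 550.8089 = 1.05630.

1.056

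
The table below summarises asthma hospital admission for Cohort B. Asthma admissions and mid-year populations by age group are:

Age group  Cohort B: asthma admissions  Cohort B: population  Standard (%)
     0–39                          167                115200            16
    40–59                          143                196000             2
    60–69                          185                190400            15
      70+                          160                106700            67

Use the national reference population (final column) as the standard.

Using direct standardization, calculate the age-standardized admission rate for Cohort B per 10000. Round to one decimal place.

Age-specific rates per 10000 for Cohort B: 14.50, 7.30, 9.72, 15.00.
Standard weights: 0.16, 0.02, 0.15, 0.67.
Standardized rate: 0.1600×14.50 + 0.0200×7.30 + 0.1500×9.72 + 0.6700×15.00 = 13.9697 per 10000.

14.0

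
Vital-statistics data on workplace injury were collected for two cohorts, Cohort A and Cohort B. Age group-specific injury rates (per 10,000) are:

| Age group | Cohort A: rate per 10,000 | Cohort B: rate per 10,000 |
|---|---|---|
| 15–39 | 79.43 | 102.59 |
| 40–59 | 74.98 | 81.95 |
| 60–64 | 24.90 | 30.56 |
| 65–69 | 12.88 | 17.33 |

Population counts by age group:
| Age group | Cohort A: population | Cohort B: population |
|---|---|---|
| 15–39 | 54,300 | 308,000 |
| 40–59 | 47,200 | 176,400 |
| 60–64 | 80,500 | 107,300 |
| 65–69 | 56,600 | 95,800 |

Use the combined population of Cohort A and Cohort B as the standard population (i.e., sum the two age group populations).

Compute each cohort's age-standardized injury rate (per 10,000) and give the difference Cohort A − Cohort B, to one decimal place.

Combined standard total = 926,100; weights = 0.3912, 0.2414, 0.2028, 0.1646.
Cohort A: 0.3912×79.43 + 0.2414×74.98 + 0.2028×24.90 + 0.1646×12.88 = 56.3461 per 10,000.
Cohort B: 0.3912×102.59 + 0.2414×81.95 + 0.2028×30.56 + 0.1646×17.33 = 68.9695 per 10,000.
Difference = 56.3461 − 68.9695 = -12.6234.

-12.6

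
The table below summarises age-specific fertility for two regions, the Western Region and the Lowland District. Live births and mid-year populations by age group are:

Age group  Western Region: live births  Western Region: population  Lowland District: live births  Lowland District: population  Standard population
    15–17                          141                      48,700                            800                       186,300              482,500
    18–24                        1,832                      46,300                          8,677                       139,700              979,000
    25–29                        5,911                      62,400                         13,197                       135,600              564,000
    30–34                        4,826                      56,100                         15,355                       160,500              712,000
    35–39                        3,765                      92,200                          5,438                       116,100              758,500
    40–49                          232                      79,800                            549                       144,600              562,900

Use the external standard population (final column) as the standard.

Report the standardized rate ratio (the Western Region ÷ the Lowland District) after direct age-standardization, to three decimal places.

0.838

Age-specific rates per 1,000 for the Western Region: 2.895, 39.568, 94.728, 86.025, 40.835, 2.907.
For the Lowland District: 4.294, 62.112, 97.323, 95.670, 46.839, 3.797.
Standard total = 4,058,900; weights = 0.1189, 0.2412, 0.1390, 0.1754, 0.1869, 0.1387.
The Western Region: 0.1189×2.895 + 0.2412×39.568 + 0.1390×94.728 + 0.1754×86.025 + 0.1869×40.835 + 0.1387×2.907 = 46.1751 per 1,000.
The Lowland District: 0.1189×4.294 + 0.2412×62.112 + 0.1390×97.323 + 0.1754×95.670 + 0.1869×46.839 + 0.1387×3.797 = 55.0767 per 1,000.
Ratio = 46.1751 ÷ 55.0767 = 0.83838.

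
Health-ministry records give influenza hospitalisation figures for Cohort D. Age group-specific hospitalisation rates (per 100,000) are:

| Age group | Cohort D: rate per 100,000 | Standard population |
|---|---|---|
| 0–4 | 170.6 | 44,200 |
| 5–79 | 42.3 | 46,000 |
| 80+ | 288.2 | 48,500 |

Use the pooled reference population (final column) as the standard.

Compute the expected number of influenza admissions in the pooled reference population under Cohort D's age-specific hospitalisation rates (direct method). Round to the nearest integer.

235

Expected influenza admissions = Σ (standard pop × age-specific rate ÷ 100,000)
= 44,200×170.6/100,000 + 46,000×42.3/100,000 + 48,500×288.2/100,000
= 75.41 + 19.46 + 139.78 = 234.64.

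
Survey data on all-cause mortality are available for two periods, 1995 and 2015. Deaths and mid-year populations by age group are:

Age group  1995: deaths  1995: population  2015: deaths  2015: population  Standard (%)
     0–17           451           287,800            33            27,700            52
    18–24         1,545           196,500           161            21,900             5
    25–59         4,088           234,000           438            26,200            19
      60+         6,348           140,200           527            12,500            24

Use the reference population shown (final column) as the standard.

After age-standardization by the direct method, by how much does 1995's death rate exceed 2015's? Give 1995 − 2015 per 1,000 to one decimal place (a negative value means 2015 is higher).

1.1

Age-specific rates per 1,000 for 1995: 1.567, 7.863, 17.470, 45.278.
For 2015: 1.191, 7.352, 16.718, 42.160.
Standard weights: 0.52, 0.05, 0.19, 0.24.
1995: 0.5200×1.567 + 0.0500×7.863 + 0.1900×17.470 + 0.2400×45.278 = 15.3941 per 1,000.
2015: 0.5200×1.191 + 0.0500×7.352 + 0.1900×16.718 + 0.2400×42.160 = 14.2818 per 1,000.
Difference = 15.3941 − 14.2818 = 1.1123.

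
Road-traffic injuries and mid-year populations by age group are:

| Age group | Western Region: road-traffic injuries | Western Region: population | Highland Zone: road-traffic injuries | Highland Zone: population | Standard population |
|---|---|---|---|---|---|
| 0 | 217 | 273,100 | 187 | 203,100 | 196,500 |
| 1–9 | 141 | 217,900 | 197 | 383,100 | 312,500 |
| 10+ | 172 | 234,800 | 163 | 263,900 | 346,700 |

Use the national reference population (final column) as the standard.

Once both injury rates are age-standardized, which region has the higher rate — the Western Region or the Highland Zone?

Western Region

Age-specific rates per 100,000 for the Western Region: 79.46, 64.71, 73.25.
For the Highland Zone: 92.07, 51.42, 61.77.
Standard total = 855,700; weights = 0.2296, 0.3652, 0.4052.
The Western Region: 0.2296×79.46 + 0.3652×64.71 + 0.4052×73.25 = 71.5578 per 100,000.
The Highland Zone: 0.2296×92.07 + 0.3652×51.42 + 0.4052×61.77 = 64.9481 per 100,000.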